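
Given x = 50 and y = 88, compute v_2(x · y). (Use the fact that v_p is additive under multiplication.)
v_2(4400) = 4

v_p(x) = 1 (factor: 50 = 2^1 · 25); v_p(y) = 3 (factor: 88 = 2^3 · 11). Additivity: v_p(xy) = v_p(x) + v_p(y) = 1 + 3 = 4. (Direct check: xy = 4400 = 2^4 · (275).)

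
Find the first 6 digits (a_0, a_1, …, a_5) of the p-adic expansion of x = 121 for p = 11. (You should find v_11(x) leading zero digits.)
(a_0, …, a_5) = (0, 0, 1, 0, 0, 0)

v_11(121) = 2, so a_0 = ... = a_1 = 0. Factor out: x = 11^2 · u with u = 1 a unit in ℤ_11. Expand u iteratively via a_{v+i} = u_i mod 11, u_{i+1} = (u_i − a_{v+i})/11:
  u_0 = 1;  a_2 = 1;  u_1 = (u_0 − 1)/11 = 0
  u_1 = 0;  a_3 = 0;  u_2 = (u_1 − 0)/11 = 0
  u_2 = 0;  a_4 = 0;  u_3 = (u_2 − 0)/11 = 0
  u_3 = 0;  a_5 = 0;  u_4 = (u_3 − 0)/11 = 0
Digits: (0, 0, 1, 0, 0, 0).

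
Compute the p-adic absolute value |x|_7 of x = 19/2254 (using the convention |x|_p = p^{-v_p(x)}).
|19/2254|_7 = 49

Step 1 — compute v_7(x) by factoring powers of 7 out of the numerator and denominator: v_7(19/2254) = -2. Step 2 — apply |x|_p = p^{-v_p(x)} = 7^{2} = 49.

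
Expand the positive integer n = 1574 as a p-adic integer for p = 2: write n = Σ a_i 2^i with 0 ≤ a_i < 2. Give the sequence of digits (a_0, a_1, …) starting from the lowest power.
(a_0, a_1, …) = (0, 1, 1, 0, 0, 1, 0, 0, 0, 1, 1)

Repeated division by 2 gives the digits low-to-high: 1574 = 1·2^1 + 1·2^2 + 1·2^5 + 1·2^9 + 1·2^10. Digit sequence: (0, 1, 1, 0, 0, 1, 0, 0, 0, 1, 1).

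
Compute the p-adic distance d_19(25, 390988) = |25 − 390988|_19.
d_19(25, 390988) = 1/130321

Step 1 — x − y = 25 − 390988 = -390963. Step 2 — v_19(-390963) = 4 (factor: -390963 = −(19^4 · 3); the sign does not affect v_p). Step 3 — |x − y|_19 = 19^{-4} = 1/130321.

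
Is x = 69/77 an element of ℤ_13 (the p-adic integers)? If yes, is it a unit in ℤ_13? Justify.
x ∈ ℤ_13^× (unit); v_13(x) = 0

ℤ_13 = {x ∈ ℚ_13 : v_13(x) ≥ 0} and ℤ_13^× = {x ∈ ℤ_13 : v_13(x) = 0}. Here v_13(69/77) = v_13(num) − v_13(den) = 0; compare against these criteria.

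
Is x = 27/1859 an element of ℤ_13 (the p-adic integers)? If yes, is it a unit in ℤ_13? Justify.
x ∉ ℤ_13 (v_13(x) = -2 < 0)

ℤ_13 = {x ∈ ℚ_13 : v_13(x) ≥ 0} and ℤ_13^× = {x ∈ ℤ_13 : v_13(x) = 0}. Here v_13(27/1859) = v_13(num) − v_13(den) = -2; compare against these criteria.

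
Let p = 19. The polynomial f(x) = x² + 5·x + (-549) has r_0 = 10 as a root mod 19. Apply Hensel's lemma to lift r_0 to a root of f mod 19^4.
r_3 = 104586 (mod 130321)

Hensel: r_{i+1} = r_i − f(r_i)·(f′(r_i))^{-1} mod 19^{i+2}, f′(x) = 2x + 5. Iterate:
  r_0 = 10 (mod 19)
  r_1 = 257 (mod 361)
  r_2 = 1701 (mod 6859)
  r_3 = 104586 (mod 130321)
Final: r = 104586 satisfies f(r) ≡ 0 mod 19^4.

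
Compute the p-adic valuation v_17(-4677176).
v_17(-4677176) = 4

v_17(n) is the largest exponent k such that 17^k divides n. Factor out: -4677176 = -17^4 · 56. (Sign doesn't affect v_p.) So v_17(-4677176) = 4.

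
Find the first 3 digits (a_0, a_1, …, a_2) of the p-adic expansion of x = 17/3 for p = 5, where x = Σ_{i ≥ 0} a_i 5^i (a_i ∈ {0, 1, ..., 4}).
(a_0, …, a_2) = (4, 2, 3)

v_5(17/3) = 0 (numerator and denominator both coprime to 5), so x ∈ ℤ_5^×. Compute digits iteratively via a_i = x_i mod 5, x_{i+1} = (x_i − a_i)/5, with x_0 = x:
  x_0 = 17/3;  a_0 = 4;  x_1 = (x_0 − 4)/5 = 1/3
  x_1 = 1/3;  a_1 = 2;  x_2 = (x_1 − 2)/5 = -1/3
  x_2 = -1/3;  a_2 = 3;  x_3 = (x_2 − 3)/5 = -2/3
Digits: (4, 2, 3).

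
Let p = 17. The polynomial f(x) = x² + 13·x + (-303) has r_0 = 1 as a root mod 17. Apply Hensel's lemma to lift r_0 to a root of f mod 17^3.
r_2 = 2313 (mod 4913)

Hensel: r_{i+1} = r_i − f(r_i)·(f′(r_i))^{-1} mod 17^{i+2}, f′(x) = 2x + 13. Iterate:
  r_0 = 1 (mod 17)
  r_1 = 1 (mod 289)
  r_2 = 2313 (mod 4913)
Final: r = 2313 satisfies f(r) ≡ 0 mod 17^3.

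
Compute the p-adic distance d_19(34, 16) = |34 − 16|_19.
d_19(34, 16) = 1

Step 1 — x − y = 34 − 16 = 18. Step 2 — v_19(18) = 0 (factor: 18 = (19^0 · 18); the sign does not affect v_p). Step 3 — |x − y|_19 = 19^{0} = 1.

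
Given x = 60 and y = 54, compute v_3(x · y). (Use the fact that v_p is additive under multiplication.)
v_3(3240) = 4

v_p(x) = 1 (factor: 60 = 3^1 · 20); v_p(y) = 3 (factor: 54 = 3^3 · 2). Additivity: v_p(xy) = v_p(x) + v_p(y) = 1 + 3 = 4. (Direct check: xy = 3240 = 3^4 · (40).)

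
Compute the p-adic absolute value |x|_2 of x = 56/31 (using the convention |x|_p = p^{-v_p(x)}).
|56/31|_2 = 1/8

Step 1 — compute v_2(x) by factoring powers of 2 out of the numerator and denominator: v_2(56/31) = 3. Step 2 — apply |x|_p = p^{-v_p(x)} = 2^{-3} = 1/8.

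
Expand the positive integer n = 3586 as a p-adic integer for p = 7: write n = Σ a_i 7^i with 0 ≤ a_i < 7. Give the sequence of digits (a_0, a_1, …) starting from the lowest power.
(a_0, a_1, …) = (2, 1, 3, 3, 1)

Repeated division by 7 gives the digits low-to-high: 3586 = 2 + 1·7^1 + 3·7^2 + 3·7^3 + 1·7^4. Digit sequence: (2, 1, 3, 3, 1).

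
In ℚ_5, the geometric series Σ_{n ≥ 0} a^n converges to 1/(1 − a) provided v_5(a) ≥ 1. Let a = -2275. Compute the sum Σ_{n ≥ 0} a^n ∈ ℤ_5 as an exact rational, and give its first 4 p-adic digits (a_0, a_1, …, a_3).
Σ a^n = 1/(1 − a) = 1/2276;  first 4 digits = (1, 0, 4, 1)

v_5(a) = 2 ≥ 1, so the series converges in ℤ_5 to 1/(1 − a) = 1/(1 − (-2275)) = 1/2276. Expand this rational in ℤ_5: compute digits iteratively via d_i = x_i mod 5, x_{i+1} = (x_i − d_i)/5. The first 4 digits are (1, 0, 4, 1).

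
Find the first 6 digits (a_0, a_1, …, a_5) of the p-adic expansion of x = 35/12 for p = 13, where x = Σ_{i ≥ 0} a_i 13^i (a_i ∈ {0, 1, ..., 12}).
(a_0, …, a_5) = (4, 1, 1, 1, 1, 1)

v_13(35/12) = 0 (numerator and denominator both coprime to 13), so x ∈ ℤ_13^×. Compute digits iteratively via a_i = x_i mod 13, x_{i+1} = (x_i − a_i)/13, with x_0 = x:
  x_0 = 35/12;  a_0 = 4;  x_1 = (x_0 − 4)/13 = -1/12
  x_1 = -1/12;  a_1 = 1;  x_2 = (x_1 − 1)/13 = -1/12
  x_2 = -1/12;  a_2 = 1;  x_3 = (x_2 − 1)/13 = -1/12
  x_3 = -1/12;  a_3 = 1;  x_4 = (x_3 − 1)/13 = -1/12
  x_4 = -1/12;  a_4 = 1;  x_5 = (x_4 − 1)/13 = -1/12
  x_5 = -1/12;  a_5 = 1;  x_6 = (x_5 − 1)/13 = -1/12
Digits: (4, 1, 1, 1, 1, 1).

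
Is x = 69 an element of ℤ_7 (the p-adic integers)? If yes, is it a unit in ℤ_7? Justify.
x ∈ ℤ_7^× (unit); v_7(x) = 0

ℤ_7 = {x ∈ ℚ_7 : v_7(x) ≥ 0} and ℤ_7^× = {x ∈ ℤ_7 : v_7(x) = 0}. Here v_7(69) = v_7(num) − v_7(den) = 0; compare against these criteria.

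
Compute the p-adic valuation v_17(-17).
v_17(-17) = 1

v_17(n) is the largest exponent k such that 17^k divides n. Factor out: -17 = -17^1 · 1. (Sign doesn't affect v_p.) So v_17(-17) = 1.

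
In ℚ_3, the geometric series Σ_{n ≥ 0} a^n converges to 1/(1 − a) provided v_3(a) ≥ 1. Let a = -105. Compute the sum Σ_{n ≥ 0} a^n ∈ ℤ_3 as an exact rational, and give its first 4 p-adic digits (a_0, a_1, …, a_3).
Σ a^n = 1/(1 − a) = 1/106;  first 4 digits = (1, 1, 1, 0)

v_3(a) = 1 ≥ 1, so the series converges in ℤ_3 to 1/(1 − a) = 1/(1 − (-105)) = 1/106. Expand this rational in ℤ_3: compute digits iteratively via d_i = x_i mod 3, x_{i+1} = (x_i − d_i)/3. The first 4 digits are (1, 1, 1, 0).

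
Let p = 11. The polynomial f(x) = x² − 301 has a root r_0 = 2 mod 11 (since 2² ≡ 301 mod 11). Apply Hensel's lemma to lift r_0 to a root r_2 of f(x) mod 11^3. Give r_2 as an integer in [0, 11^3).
r_2 = 1256 (mod 1331)

Hensel's recurrence: r_{i+1} = r_i − f(r_i)·(f′(r_i))^{-1} mod 11^{i+2}, with f′(x) = 2x. Iterate:
  r_0 = 2 (mod 11)
  r_1 = 46 (mod 121)
  r_2 = 1256 (mod 1331)
Final: r_2 = 1256, and one checks f(r_2) ≡ 0 mod 11^3.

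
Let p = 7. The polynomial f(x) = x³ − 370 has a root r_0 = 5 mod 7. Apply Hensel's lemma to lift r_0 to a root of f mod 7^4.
r_3 = 1769 (mod 2401)

Hensel: r_{i+1} = r_i − f(r_i)/f′(r_i) mod 7^{i+2}, where f′(x) = 3x². Iterate:
  r_0 = 5 (mod 7)
  r_1 = 5 (mod 49)
  r_2 = 54 (mod 343)
  r_3 = 1769 (mod 2401)
Final: r = 1769 with f(r) ≡ 0 mod 7^4.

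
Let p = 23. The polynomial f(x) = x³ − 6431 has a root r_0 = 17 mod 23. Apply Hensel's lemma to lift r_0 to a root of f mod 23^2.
r_1 = 178 (mod 529)

Hensel: r_{i+1} = r_i − f(r_i)/f′(r_i) mod 23^{i+2}, where f′(x) = 3x². Iterate:
  r_0 = 17 (mod 23)
  r_1 = 178 (mod 529)
Final: r = 178 with f(r) ≡ 0 mod 23^2.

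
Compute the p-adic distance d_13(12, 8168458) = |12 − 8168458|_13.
d_13(12, 8168458) = 1/371293

Step 1 — x − y = 12 − 8168458 = -8168446. Step 2 — v_13(-8168446) = 5 (factor: -8168446 = −(13^5 · 22); the sign does not affect v_p). Step 3 — |x − y|_13 = 13^{-5} = 1/371293.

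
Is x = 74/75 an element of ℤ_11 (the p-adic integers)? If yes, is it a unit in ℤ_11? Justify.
x ∈ ℤ_11^× (unit); v_11(x) = 0

ℤ_11 = {x ∈ ℚ_11 : v_11(x) ≥ 0} and ℤ_11^× = {x ∈ ℤ_11 : v_11(x) = 0}. Here v_11(74/75) = v_11(num) − v_11(den) = 0; compare against these criteria.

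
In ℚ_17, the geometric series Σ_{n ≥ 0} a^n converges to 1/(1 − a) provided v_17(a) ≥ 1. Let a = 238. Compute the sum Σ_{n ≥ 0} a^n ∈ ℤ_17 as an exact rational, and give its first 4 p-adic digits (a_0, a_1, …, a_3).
Σ a^n = 1/(1 − a) = -1/237;  first 4 digits = (1, 14, 9, 1)

v_17(a) = 1 ≥ 1, so the series converges in ℤ_17 to 1/(1 − a) = 1/(1 − 238) = -1/237. Expand this rational in ℤ_17: compute digits iteratively via d_i = x_i mod 17, x_{i+1} = (x_i − d_i)/17. The first 4 digits are (1, 14, 9, 1).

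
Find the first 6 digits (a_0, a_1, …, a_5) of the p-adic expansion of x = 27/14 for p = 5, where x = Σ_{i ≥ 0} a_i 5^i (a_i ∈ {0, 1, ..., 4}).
(a_0, …, a_5) = (3, 3, 4, 3, 1, 0)

v_5(27/14) = 0 (numerator and denominator both coprime to 5), so x ∈ ℤ_5^×. Compute digits iteratively via a_i = x_i mod 5, x_{i+1} = (x_i − a_i)/5, with x_0 = x:
  x_0 = 27/14;  a_0 = 3;  x_1 = (x_0 − 3)/5 = -3/14
  x_1 = -3/14;  a_1 = 3;  x_2 = (x_1 − 3)/5 = -9/14
  x_2 = -9/14;  a_2 = 4;  x_3 = (x_2 − 4)/5 = -13/14
  x_3 = -13/14;  a_3 = 3;  x_4 = (x_3 − 3)/5 = -11/14
  x_4 = -11/14;  a_4 = 1;  x_5 = (x_4 − 1)/5 = -5/14
  x_5 = -5/14;  a_5 = 0;  x_6 = (x_5 − 0)/5 = -1/14
Digits: (3, 3, 4, 3, 1, 0).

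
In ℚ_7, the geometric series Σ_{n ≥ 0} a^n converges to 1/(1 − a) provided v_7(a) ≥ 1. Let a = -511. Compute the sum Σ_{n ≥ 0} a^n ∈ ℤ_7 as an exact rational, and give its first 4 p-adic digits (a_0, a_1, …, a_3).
Σ a^n = 1/(1 − a) = 1/512;  first 4 digits = (1, 4, 5, 4)

v_7(a) = 1 ≥ 1, so the series converges in ℤ_7 to 1/(1 − a) = 1/(1 − (-511)) = 1/512. Expand this rational in ℤ_7: compute digits iteratively via d_i = x_i mod 7, x_{i+1} = (x_i − d_i)/7. The first 4 digits are (1, 4, 5, 4).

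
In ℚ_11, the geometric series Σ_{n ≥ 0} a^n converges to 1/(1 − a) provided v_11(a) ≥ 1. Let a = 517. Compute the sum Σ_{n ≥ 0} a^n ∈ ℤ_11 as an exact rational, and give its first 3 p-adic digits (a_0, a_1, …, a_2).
Σ a^n = 1/(1 − a) = -1/516;  first 3 digits = (1, 3, 2)

v_11(a) = 1 ≥ 1, so the series converges in ℤ_11 to 1/(1 − a) = 1/(1 − 517) = -1/516. Expand this rational in ℤ_11: compute digits iteratively via d_i = x_i mod 11, x_{i+1} = (x_i − d_i)/11. The first 3 digits are (1, 3, 2).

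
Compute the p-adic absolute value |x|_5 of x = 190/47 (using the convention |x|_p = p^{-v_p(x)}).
|190/47|_5 = 1/5

Step 1 — compute v_5(x) by factoring powers of 5 out of the numerator and denominator: v_5(190/47) = 1. Step 2 — apply |x|_p = p^{-v_p(x)} = 5^{-1} = 1/5.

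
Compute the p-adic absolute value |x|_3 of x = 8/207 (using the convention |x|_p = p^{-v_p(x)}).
|8/207|_3 = 9

Step 1 — compute v_3(x) by factoring powers of 3 out of the numerator and denominator: v_3(8/207) = -2. Step 2 — apply |x|_p = p^{-v_p(x)} = 3^{2} = 9.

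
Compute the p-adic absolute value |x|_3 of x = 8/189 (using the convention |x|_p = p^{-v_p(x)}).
|8/189|_3 = 27

Step 1 — compute v_3(x) by factoring powers of 3 out of the numerator and denominator: v_3(8/189) = -3. Step 2 — apply |x|_p = p^{-v_p(x)} = 3^{3} = 27.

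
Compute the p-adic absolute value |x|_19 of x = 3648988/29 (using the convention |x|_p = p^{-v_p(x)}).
|3648988/29|_19 = 1/130321

Step 1 — compute v_19(x) by factoring powers of 19 out of the numerator and denominator: v_19(3648988/29) = 4. Step 2 — apply |x|_p = p^{-v_p(x)} = 19^{-4} = 1/130321.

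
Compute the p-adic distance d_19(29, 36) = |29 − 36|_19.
d_19(29, 36) = 1

Step 1 — x − y = 29 − 36 = -7. Step 2 — v_19(-7) = 0 (factor: -7 = −(19^0 · 7); the sign does not affect v_p). Step 3 — |x − y|_19 = 19^{0} = 1.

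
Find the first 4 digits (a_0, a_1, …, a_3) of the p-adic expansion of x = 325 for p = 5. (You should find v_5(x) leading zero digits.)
(a_0, …, a_3) = (0, 0, 3, 2)

v_5(325) = 2, so a_0 = ... = a_1 = 0. Factor out: x = 5^2 · u with u = 13 a unit in ℤ_5. Expand u iteratively via a_{v+i} = u_i mod 5, u_{i+1} = (u_i − a_{v+i})/5:
  u_0 = 13;  a_2 = 3;  u_1 = (u_0 − 3)/5 = 2
  u_1 = 2;  a_3 = 2;  u_2 = (u_1 − 2)/5 = 0
Digits: (0, 0, 3, 2).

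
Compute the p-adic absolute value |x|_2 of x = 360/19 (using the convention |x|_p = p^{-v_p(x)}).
|360/19|_2 = 1/8

Step 1 — compute v_2(x) by factoring powers of 2 out of the numerator and denominator: v_2(360/19) = 3. Step 2 — apply |x|_p = p^{-v_p(x)} = 2^{-3} = 1/8.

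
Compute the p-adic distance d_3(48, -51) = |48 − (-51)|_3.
d_3(48, -51) = 1/9

Step 1 — x − y = 48 − (-51) = 99. Step 2 — v_3(99) = 2 (factor: 99 = (3^2 · 11); the sign does not affect v_p). Step 3 — |x − y|_3 = 3^{-2} = 1/9.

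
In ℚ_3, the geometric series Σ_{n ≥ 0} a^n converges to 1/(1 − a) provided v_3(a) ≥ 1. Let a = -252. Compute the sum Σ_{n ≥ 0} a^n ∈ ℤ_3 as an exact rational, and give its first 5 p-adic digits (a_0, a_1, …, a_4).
Σ a^n = 1/(1 − a) = 1/253;  first 5 digits = (1, 0, 2, 2, 0)

v_3(a) = 2 ≥ 1, so the series converges in ℤ_3 to 1/(1 − a) = 1/(1 − (-252)) = 1/253. Expand this rational in ℤ_3: compute digits iteratively via d_i = x_i mod 3, x_{i+1} = (x_i − d_i)/3. The first 5 digits are (1, 0, 2, 2, 0).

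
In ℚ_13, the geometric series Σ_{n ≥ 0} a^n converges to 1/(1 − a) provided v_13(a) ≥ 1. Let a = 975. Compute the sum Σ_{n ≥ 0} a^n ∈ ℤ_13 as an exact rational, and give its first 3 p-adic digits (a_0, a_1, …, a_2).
Σ a^n = 1/(1 − a) = -1/974;  first 3 digits = (1, 10, 1)

v_13(a) = 1 ≥ 1, so the series converges in ℤ_13 to 1/(1 − a) = 1/(1 − 975) = -1/974. Expand this rational in ℤ_13: compute digits iteratively via d_i = x_i mod 13, x_{i+1} = (x_i − d_i)/13. The first 3 digits are (1, 10, 1).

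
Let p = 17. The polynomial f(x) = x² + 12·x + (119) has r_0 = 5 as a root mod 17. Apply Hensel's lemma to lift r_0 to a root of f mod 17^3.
r_2 = 3779 (mod 4913)

Hensel: r_{i+1} = r_i − f(r_i)·(f′(r_i))^{-1} mod 17^{i+2}, f′(x) = 2x + 12. Iterate:
  r_0 = 5 (mod 17)
  r_1 = 22 (mod 289)
  r_2 = 3779 (mod 4913)
Final: r = 3779 satisfies f(r) ≡ 0 mod 17^3.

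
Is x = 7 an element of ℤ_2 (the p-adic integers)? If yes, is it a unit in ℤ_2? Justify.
x ∈ ℤ_2^× (unit); v_2(x) = 0

ℤ_2 = {x ∈ ℚ_2 : v_2(x) ≥ 0} and ℤ_2^× = {x ∈ ℤ_2 : v_2(x) = 0}. Here v_2(7) = v_2(num) − v_2(den) = 0; compare against these criteria.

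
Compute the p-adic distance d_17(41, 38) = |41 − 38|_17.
d_17(41, 38) = 1

Step 1 — x − y = 41 − 38 = 3. Step 2 — v_17(3) = 0 (factor: 3 = (17^0 · 3); the sign does not affect v_p). Step 3 — |x − y|_17 = 17^{0} = 1.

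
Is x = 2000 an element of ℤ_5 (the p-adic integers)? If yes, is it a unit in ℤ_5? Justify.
x ∈ ℤ_5 but not a unit; v_5(x) = 3 > 0

ℤ_5 = {x ∈ ℚ_5 : v_5(x) ≥ 0} and ℤ_5^× = {x ∈ ℤ_5 : v_5(x) = 0}. Here v_5(2000) = v_5(num) − v_5(den) = 3; compare against these criteria.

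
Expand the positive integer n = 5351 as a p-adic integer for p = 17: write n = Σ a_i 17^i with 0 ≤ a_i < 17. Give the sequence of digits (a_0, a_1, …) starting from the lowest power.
(a_0, a_1, …) = (13, 8, 1, 1)

Repeated division by 17 gives the digits low-to-high: 5351 = 13 + 8·17^1 + 1·17^2 + 1·17^3. Digit sequence: (13, 8, 1, 1).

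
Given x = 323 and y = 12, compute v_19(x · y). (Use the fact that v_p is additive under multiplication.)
v_19(3876) = 1

v_p(x) = 1 (factor: 323 = 19^1 · 17); v_p(y) = 0 (factor: 12 = 19^0 · 12). Additivity: v_p(xy) = v_p(x) + v_p(y) = 1 + 0 = 1. (Direct check: xy = 3876 = 19^1 · (204).)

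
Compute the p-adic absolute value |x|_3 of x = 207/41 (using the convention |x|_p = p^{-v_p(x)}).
|207/41|_3 = 1/9

Step 1 — compute v_3(x) by factoring powers of 3 out of the numerator and denominator: v_3(207/41) = 2. Step 2 — apply |x|_p = p^{-v_p(x)} = 3^{-2} = 1/9.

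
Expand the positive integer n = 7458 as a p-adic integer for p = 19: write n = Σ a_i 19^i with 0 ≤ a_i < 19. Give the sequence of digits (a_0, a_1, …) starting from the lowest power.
(a_0, a_1, …) = (10, 12, 1, 1)

Repeated division by 19 gives the digits low-to-high: 7458 = 10 + 12·19^1 + 1·19^2 + 1·19^3. Digit sequence: (10, 12, 1, 1).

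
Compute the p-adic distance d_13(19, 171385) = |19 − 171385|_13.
d_13(19, 171385) = 1/28561

Step 1 — x − y = 19 − 171385 = -171366. Step 2 — v_13(-171366) = 4 (factor: -171366 = −(13^4 · 6); the sign does not affect v_p). Step 3 — |x − y|_13 = 13^{-4} = 1/28561.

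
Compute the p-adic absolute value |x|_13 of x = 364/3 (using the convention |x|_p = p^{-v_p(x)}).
|364/3|_13 = 1/13

Step 1 — compute v_13(x) by factoring powers of 13 out of the numerator and denominator: v_13(364/3) = 1. Step 2 — apply |x|_p = p^{-v_p(x)} = 13^{-1} = 1/13.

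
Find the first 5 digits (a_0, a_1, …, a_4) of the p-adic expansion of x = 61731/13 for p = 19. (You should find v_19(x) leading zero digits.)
(a_0, …, a_4) = (0, 0, 0, 8, 4)

v_19(61731/13) = 3, so a_0 = ... = a_2 = 0. Factor out: x = 19^3 · u with u = 9/13 a unit in ℤ_19. Expand u iteratively via a_{v+i} = u_i mod 19, u_{i+1} = (u_i − a_{v+i})/19:
  u_0 = 9/13;  a_3 = 8;  u_1 = (u_0 − 8)/19 = -5/13
  u_1 = -5/13;  a_4 = 4;  u_2 = (u_1 − 4)/19 = -3/13
Digits: (0, 0, 0, 8, 4).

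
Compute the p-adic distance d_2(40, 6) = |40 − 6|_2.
d_2(40, 6) = 1/2

Step 1 — x − y = 40 − 6 = 34. Step 2 — v_2(34) = 1 (factor: 34 = (2^1 · 17); the sign does not affect v_p). Step 3 — |x − y|_2 = 2^{-1} = 1/2.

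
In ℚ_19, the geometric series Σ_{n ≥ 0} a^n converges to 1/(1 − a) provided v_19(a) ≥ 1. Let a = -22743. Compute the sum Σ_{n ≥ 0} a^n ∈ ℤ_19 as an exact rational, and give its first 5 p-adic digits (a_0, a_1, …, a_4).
Σ a^n = 1/(1 − a) = 1/22744;  first 5 digits = (1, 0, 13, 15, 16)

v_19(a) = 2 ≥ 1, so the series converges in ℤ_19 to 1/(1 − a) = 1/(1 − (-22743)) = 1/22744. Expand this rational in ℤ_19: compute digits iteratively via d_i = x_i mod 19, x_{i+1} = (x_i − d_i)/19. The first 5 digits are (1, 0, 13, 15, 16).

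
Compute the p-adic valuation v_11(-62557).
v_11(-62557) = 3

v_11(n) is the largest exponent k such that 11^k divides n. Factor out: -62557 = -11^3 · 47. (Sign doesn't affect v_p.) So v_11(-62557) = 3.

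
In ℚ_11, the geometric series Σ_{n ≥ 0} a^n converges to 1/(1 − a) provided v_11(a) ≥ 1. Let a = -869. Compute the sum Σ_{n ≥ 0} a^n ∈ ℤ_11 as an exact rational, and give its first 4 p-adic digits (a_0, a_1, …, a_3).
Σ a^n = 1/(1 − a) = 1/870;  first 4 digits = (1, 9, 7, 8)

v_11(a) = 1 ≥ 1, so the series converges in ℤ_11 to 1/(1 − a) = 1/(1 − (-869)) = 1/870. Expand this rational in ℤ_11: compute digits iteratively via d_i = x_i mod 11, x_{i+1} = (x_i − d_i)/11. The first 4 digits are (1, 9, 7, 8).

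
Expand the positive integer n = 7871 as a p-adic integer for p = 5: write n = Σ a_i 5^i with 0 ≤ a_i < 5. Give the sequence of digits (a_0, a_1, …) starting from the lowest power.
(a_0, a_1, …) = (1, 4, 4, 2, 2, 2)

Repeated division by 5 gives the digits low-to-high: 7871 = 1 + 4·5^1 + 4·5^2 + 2·5^3 + 2·5^4 + 2·5^5. Digit sequence: (1, 4, 4, 2, 2, 2).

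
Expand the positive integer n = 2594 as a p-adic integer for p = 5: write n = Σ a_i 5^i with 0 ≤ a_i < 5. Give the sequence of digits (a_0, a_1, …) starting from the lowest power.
(a_0, a_1, …) = (4, 3, 3, 0, 4)

Repeated division by 5 gives the digits low-to-high: 2594 = 4 + 3·5^1 + 3·5^2 + 4·5^4. Digit sequence: (4, 3, 3, 0, 4).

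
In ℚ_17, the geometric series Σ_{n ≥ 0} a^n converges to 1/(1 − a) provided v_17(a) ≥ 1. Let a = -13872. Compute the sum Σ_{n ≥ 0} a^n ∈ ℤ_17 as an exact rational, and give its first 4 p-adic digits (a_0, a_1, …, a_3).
Σ a^n = 1/(1 − a) = 1/13873;  first 4 digits = (1, 0, 3, 14)

v_17(a) = 2 ≥ 1, so the series converges in ℤ_17 to 1/(1 − a) = 1/(1 − (-13872)) = 1/13873. Expand this rational in ℤ_17: compute digits iteratively via d_i = x_i mod 17, x_{i+1} = (x_i − d_i)/17. The first 4 digits are (1, 0, 3, 14).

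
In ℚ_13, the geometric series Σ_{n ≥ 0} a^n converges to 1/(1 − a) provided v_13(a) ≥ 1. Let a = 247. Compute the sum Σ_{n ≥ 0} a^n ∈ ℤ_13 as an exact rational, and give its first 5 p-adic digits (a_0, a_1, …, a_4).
Σ a^n = 1/(1 − a) = -1/246;  first 5 digits = (1, 6, 11, 9, 5)

v_13(a) = 1 ≥ 1, so the series converges in ℤ_13 to 1/(1 − a) = 1/(1 − 247) = -1/246. Expand this rational in ℤ_13: compute digits iteratively via d_i = x_i mod 13, x_{i+1} = (x_i − d_i)/13. The first 5 digits are (1, 6, 11, 9, 5).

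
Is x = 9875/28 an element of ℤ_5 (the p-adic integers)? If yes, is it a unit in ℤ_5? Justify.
x ∈ ℤ_5 but not a unit; v_5(x) = 3 > 0

ℤ_5 = {x ∈ ℚ_5 : v_5(x) ≥ 0} and ℤ_5^× = {x ∈ ℤ_5 : v_5(x) = 0}. Here v_5(9875/28) = v_5(num) − v_5(den) = 3; compare against these criteria.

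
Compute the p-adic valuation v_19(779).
v_19(779) = 1

v_19(n) is the largest exponent k such that 19^k divides n. Factor out: 779 = 19^1 · 41. (Sign doesn't affect v_p.) So v_19(779) = 1.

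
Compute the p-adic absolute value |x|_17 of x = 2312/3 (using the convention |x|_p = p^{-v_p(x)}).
|2312/3|_17 = 1/289

Step 1 — compute v_17(x) by factoring powers of 17 out of the numerator and denominator: v_17(2312/3) = 2. Step 2 — apply |x|_p = p^{-v_p(x)} = 17^{-2} = 1/289.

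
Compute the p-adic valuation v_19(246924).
v_19(246924) = 3

v_19(n) is the largest exponent k such that 19^k divides n. Factor out: 246924 = 19^3 · 36. (Sign doesn't affect v_p.) So v_19(246924) = 3.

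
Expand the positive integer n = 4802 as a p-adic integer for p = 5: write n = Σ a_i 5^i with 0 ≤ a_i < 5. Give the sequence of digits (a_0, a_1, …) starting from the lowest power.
(a_0, a_1, …) = (2, 0, 2, 3, 2, 1)

Repeated division by 5 gives the digits low-to-high: 4802 = 2 + 2·5^2 + 3·5^3 + 2·5^4 + 1·5^5. Digit sequence: (2, 0, 2, 3, 2, 1).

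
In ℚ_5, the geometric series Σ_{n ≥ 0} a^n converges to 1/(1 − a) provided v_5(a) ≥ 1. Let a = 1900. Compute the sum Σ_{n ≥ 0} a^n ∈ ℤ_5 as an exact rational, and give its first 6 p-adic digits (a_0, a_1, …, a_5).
Σ a^n = 1/(1 − a) = -1/1899;  first 6 digits = (1, 0, 1, 0, 4, 0)

v_5(a) = 2 ≥ 1, so the series converges in ℤ_5 to 1/(1 − a) = 1/(1 − 1900) = -1/1899. Expand this rational in ℤ_5: compute digits iteratively via d_i = x_i mod 5, x_{i+1} = (x_i − d_i)/5. The first 6 digits are (1, 0, 1, 0, 4, 0).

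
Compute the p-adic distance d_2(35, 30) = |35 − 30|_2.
d_2(35, 30) = 1

Step 1 — x − y = 35 − 30 = 5. Step 2 — v_2(5) = 0 (factor: 5 = (2^0 · 5); the sign does not affect v_p). Step 3 — |x − y|_2 = 2^{0} = 1.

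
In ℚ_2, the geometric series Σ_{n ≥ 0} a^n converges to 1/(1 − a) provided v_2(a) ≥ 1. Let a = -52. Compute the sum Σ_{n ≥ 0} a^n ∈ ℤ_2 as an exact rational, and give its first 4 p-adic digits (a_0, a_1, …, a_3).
Σ a^n = 1/(1 − a) = 1/53;  first 4 digits = (1, 0, 1, 1)

v_2(a) = 2 ≥ 1, so the series converges in ℤ_2 to 1/(1 − a) = 1/(1 − (-52)) = 1/53. Expand this rational in ℤ_2: compute digits iteratively via d_i = x_i mod 2, x_{i+1} = (x_i − d_i)/2. The first 4 digits are (1, 0, 1, 1).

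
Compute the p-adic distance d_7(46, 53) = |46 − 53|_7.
d_7(46, 53) = 1/7

Step 1 — x − y = 46 − 53 = -7. Step 2 — v_7(-7) = 1 (factor: -7 = −(7^1 · 1); the sign does not affect v_p). Step 3 — |x − y|_7 = 7^{-1} = 1/7.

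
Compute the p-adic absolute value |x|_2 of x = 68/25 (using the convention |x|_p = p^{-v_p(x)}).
|68/25|_2 = 1/4

Step 1 — compute v_2(x) by factoring powers of 2 out of the numerator and denominator: v_2(68/25) = 2. Step 2 — apply |x|_p = p^{-v_p(x)} = 2^{-2} = 1/4.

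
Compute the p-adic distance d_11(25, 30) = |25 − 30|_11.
d_11(25, 30) = 1

Step 1 — x − y = 25 − 30 = -5. Step 2 — v_11(-5) = 0 (factor: -5 = −(11^0 · 5); the sign does not affect v_p). Step 3 — |x − y|_11 = 11^{0} = 1.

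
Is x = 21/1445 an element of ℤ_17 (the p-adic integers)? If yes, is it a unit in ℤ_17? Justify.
x ∉ ℤ_17 (v_17(x) = -2 < 0)

ℤ_17 = {x ∈ ℚ_17 : v_17(x) ≥ 0} and ℤ_17^× = {x ∈ ℤ_17 : v_17(x) = 0}. Here v_17(21/1445) = v_17(num) − v_17(den) = -2; compare against these criteria.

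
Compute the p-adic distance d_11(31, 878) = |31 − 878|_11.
d_11(31, 878) = 1/121

Step 1 — x − y = 31 − 878 = -847. Step 2 — v_11(-847) = 2 (factor: -847 = −(11^2 · 7); the sign does not affect v_p). Step 3 — |x − y|_11 = 11^{-2} = 1/121.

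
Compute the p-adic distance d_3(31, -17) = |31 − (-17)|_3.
d_3(31, -17) = 1/3

Step 1 — x − y = 31 − (-17) = 48. Step 2 — v_3(48) = 1 (factor: 48 = (3^1 · 16); the sign does not affect v_p). Step 3 — |x − y|_3 = 3^{-1} = 1/3.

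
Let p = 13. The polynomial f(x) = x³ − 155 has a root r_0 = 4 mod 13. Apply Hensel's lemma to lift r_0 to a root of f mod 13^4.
r_3 = 15656 (mod 28561)

Hensel: r_{i+1} = r_i − f(r_i)/f′(r_i) mod 13^{i+2}, where f′(x) = 3x². Iterate:
  r_0 = 4 (mod 13)
  r_1 = 108 (mod 169)
  r_2 = 277 (mod 2197)
  r_3 = 15656 (mod 28561)
Final: r = 15656 with f(r) ≡ 0 mod 13^4.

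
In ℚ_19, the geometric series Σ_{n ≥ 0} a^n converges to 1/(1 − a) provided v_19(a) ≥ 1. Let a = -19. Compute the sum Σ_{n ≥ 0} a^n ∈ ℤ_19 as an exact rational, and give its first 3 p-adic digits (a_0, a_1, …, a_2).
Σ a^n = 1/(1 − a) = 1/20;  first 3 digits = (1, 18, 0)

v_19(a) = 1 ≥ 1, so the series converges in ℤ_19 to 1/(1 − a) = 1/(1 − (-19)) = 1/20. Expand this rational in ℤ_19: compute digits iteratively via d_i = x_i mod 19, x_{i+1} = (x_i − d_i)/19. The first 3 digits are (1, 18, 0).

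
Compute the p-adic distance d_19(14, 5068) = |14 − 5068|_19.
d_19(14, 5068) = 1/361

Step 1 — x − y = 14 − 5068 = -5054. Step 2 — v_19(-5054) = 2 (factor: -5054 = −(19^2 · 14); the sign does not affect v_p). Step 3 — |x − y|_19 = 19^{-2} = 1/361.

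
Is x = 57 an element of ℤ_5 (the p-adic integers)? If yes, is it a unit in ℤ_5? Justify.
x ∈ ℤ_5^× (unit); v_5(x) = 0

ℤ_5 = {x ∈ ℚ_5 : v_5(x) ≥ 0} and ℤ_5^× = {x ∈ ℤ_5 : v_5(x) = 0}. Here v_5(57) = v_5(num) − v_5(den) = 0; compare against these criteria.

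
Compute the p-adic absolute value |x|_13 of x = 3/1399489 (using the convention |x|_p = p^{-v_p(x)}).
|3/1399489|_13 = 28561

Step 1 — compute v_13(x) by factoring powers of 13 out of the numerator and denominator: v_13(3/1399489) = -4. Step 2 — apply |x|_p = p^{-v_p(x)} = 13^{4} = 28561.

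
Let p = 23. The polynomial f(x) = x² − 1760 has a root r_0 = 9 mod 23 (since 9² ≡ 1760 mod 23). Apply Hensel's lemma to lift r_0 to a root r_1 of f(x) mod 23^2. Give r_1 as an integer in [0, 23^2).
r_1 = 308 (mod 529)

Hensel's recurrence: r_{i+1} = r_i − f(r_i)·(f′(r_i))^{-1} mod 23^{i+2}, with f′(x) = 2x. Iterate:
  r_0 = 9 (mod 23)
  r_1 = 308 (mod 529)
Final: r_1 = 308, and one checks f(r_1) ≡ 0 mod 23^2.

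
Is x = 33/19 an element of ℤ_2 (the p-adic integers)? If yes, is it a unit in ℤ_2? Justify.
x ∈ ℤ_2^× (unit); v_2(x) = 0

ℤ_2 = {x ∈ ℚ_2 : v_2(x) ≥ 0} and ℤ_2^× = {x ∈ ℤ_2 : v_2(x) = 0}. Here v_2(33/19) = v_2(num) − v_2(den) = 0; compare against these criteria.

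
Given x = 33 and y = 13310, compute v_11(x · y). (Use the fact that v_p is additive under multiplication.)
v_11(439230) = 4

v_p(x) = 1 (factor: 33 = 11^1 · 3); v_p(y) = 3 (factor: 13310 = 11^3 · 10). Additivity: v_p(xy) = v_p(x) + v_p(y) = 1 + 3 = 4. (Direct check: xy = 439230 = 11^4 · (30).)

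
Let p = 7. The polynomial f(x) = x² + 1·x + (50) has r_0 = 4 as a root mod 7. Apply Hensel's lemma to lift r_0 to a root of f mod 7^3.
r_2 = 165 (mod 343)

Hensel: r_{i+1} = r_i − f(r_i)·(f′(r_i))^{-1} mod 7^{i+2}, f′(x) = 2x + 1. Iterate:
  r_0 = 4 (mod 7)
  r_1 = 18 (mod 49)
  r_2 = 165 (mod 343)
Final: r = 165 satisfies f(r) ≡ 0 mod 7^3.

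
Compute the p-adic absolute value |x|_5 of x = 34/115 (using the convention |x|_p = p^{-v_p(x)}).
|34/115|_5 = 5

Step 1 — compute v_5(x) by factoring powers of 5 out of the numerator and denominator: v_5(34/115) = -1. Step 2 — apply |x|_p = p^{-v_p(x)} = 5^{1} = 5.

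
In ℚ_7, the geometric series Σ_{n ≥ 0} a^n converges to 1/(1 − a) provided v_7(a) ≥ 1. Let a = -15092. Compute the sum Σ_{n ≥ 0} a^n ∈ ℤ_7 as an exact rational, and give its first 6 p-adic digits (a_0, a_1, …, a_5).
Σ a^n = 1/(1 − a) = 1/15093;  first 6 digits = (1, 0, 0, 5, 0, 6)

v_7(a) = 3 ≥ 1, so the series converges in ℤ_7 to 1/(1 − a) = 1/(1 − (-15092)) = 1/15093. Expand this rational in ℤ_7: compute digits iteratively via d_i = x_i mod 7, x_{i+1} = (x_i − d_i)/7. The first 6 digits are (1, 0, 0, 5, 0, 6).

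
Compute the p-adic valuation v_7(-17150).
v_7(-17150) = 3

v_7(n) is the largest exponent k such that 7^k divides n. Factor out: -17150 = -7^3 · 50. (Sign doesn't affect v_p.) So v_7(-17150) = 3.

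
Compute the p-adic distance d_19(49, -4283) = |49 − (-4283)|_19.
d_19(49, -4283) = 1/361

Step 1 — x − y = 49 − (-4283) = 4332. Step 2 — v_19(4332) = 2 (factor: 4332 = (19^2 · 12); the sign does not affect v_p). Step 3 — |x − y|_19 = 19^{-2} = 1/361.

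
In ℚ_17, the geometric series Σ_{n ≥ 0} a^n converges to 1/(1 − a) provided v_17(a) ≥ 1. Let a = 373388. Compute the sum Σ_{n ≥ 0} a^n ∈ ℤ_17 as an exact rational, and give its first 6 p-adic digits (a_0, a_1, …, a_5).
Σ a^n = 1/(1 − a) = -1/373387;  first 6 digits = (1, 0, 0, 8, 4, 0)

v_17(a) = 3 ≥ 1, so the series converges in ℤ_17 to 1/(1 − a) = 1/(1 − 373388) = -1/373387. Expand this rational in ℤ_17: compute digits iteratively via d_i = x_i mod 17, x_{i+1} = (x_i − d_i)/17. The first 6 digits are (1, 0, 0, 8, 4, 0).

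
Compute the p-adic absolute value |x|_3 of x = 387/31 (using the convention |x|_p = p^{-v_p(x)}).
|387/31|_3 = 1/9

Step 1 — compute v_3(x) by factoring powers of 3 out of the numerator and denominator: v_3(387/31) = 2. Step 2 — apply |x|_p = p^{-v_p(x)} = 3^{-2} = 1/9.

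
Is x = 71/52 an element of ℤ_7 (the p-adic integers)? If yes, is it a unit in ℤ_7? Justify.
x ∈ ℤ_7^× (unit); v_7(x) = 0

ℤ_7 = {x ∈ ℚ_7 : v_7(x) ≥ 0} and ℤ_7^× = {x ∈ ℤ_7 : v_7(x) = 0}. Here v_7(71/52) = v_7(num) − v_7(den) = 0; compare against these criteria.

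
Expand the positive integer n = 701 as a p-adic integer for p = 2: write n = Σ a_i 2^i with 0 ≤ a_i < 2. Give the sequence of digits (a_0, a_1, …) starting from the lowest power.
(a_0, a_1, …) = (1, 0, 1, 1, 1, 1, 0, 1, 0, 1)

Repeated division by 2 gives the digits low-to-high: 701 = 1 + 1·2^2 + 1·2^3 + 1·2^4 + 1·2^5 + 1·2^7 + 1·2^9. Digit sequence: (1, 0, 1, 1, 1, 1, 0, 1, 0, 1).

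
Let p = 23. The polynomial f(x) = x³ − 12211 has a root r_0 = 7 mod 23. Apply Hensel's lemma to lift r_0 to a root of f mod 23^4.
r_3 = 274995 (mod 279841)

Hensel: r_{i+1} = r_i − f(r_i)/f′(r_i) mod 23^{i+2}, where f′(x) = 3x². Iterate:
  r_0 = 7 (mod 23)
  r_1 = 444 (mod 529)
  r_2 = 7321 (mod 12167)
  r_3 = 274995 (mod 279841)
Final: r = 274995 with f(r) ≡ 0 mod 23^4.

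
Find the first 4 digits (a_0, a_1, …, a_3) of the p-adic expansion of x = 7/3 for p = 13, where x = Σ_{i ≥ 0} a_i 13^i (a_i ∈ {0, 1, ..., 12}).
(a_0, …, a_3) = (11, 8, 8, 8)

v_13(7/3) = 0 (numerator and denominator both coprime to 13), so x ∈ ℤ_13^×. Compute digits iteratively via a_i = x_i mod 13, x_{i+1} = (x_i − a_i)/13, with x_0 = x:
  x_0 = 7/3;  a_0 = 11;  x_1 = (x_0 − 11)/13 = -2/3
  x_1 = -2/3;  a_1 = 8;  x_2 = (x_1 − 8)/13 = -2/3
  x_2 = -2/3;  a_2 = 8;  x_3 = (x_2 − 8)/13 = -2/3
  x_3 = -2/3;  a_3 = 8;  x_4 = (x_3 − 8)/13 = -2/3
Digits: (11, 8, 8, 8).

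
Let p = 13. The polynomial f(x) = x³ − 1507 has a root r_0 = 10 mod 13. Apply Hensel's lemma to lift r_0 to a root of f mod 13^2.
r_1 = 10 (mod 169)

Hensel: r_{i+1} = r_i − f(r_i)/f′(r_i) mod 13^{i+2}, where f′(x) = 3x². Iterate:
  r_0 = 10 (mod 13)
  r_1 = 10 (mod 169)
Final: r = 10 with f(r) ≡ 0 mod 13^2.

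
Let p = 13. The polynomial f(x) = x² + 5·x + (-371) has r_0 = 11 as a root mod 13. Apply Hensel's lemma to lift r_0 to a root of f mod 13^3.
r_2 = 1051 (mod 2197)

Hensel: r_{i+1} = r_i − f(r_i)·(f′(r_i))^{-1} mod 13^{i+2}, f′(x) = 2x + 5. Iterate:
  r_0 = 11 (mod 13)
  r_1 = 37 (mod 169)
  r_2 = 1051 (mod 2197)
Final: r = 1051 satisfies f(r) ≡ 0 mod 13^3.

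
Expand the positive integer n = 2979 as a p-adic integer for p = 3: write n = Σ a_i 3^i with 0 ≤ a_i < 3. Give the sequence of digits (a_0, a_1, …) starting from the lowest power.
(a_0, a_1, …) = (0, 0, 1, 2, 0, 0, 1, 1)

Repeated division by 3 gives the digits low-to-high: 2979 = 1·3^2 + 2·3^3 + 1·3^6 + 1·3^7. Digit sequence: (0, 0, 1, 2, 0, 0, 1, 1).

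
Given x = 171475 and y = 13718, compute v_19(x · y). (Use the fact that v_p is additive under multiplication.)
v_19(2352294050) = 6

v_p(x) = 3 (factor: 171475 = 19^3 · 25); v_p(y) = 3 (factor: 13718 = 19^3 · 2). Additivity: v_p(xy) = v_p(x) + v_p(y) = 3 + 3 = 6. (Direct check: xy = 2352294050 = 19^6 · (50).)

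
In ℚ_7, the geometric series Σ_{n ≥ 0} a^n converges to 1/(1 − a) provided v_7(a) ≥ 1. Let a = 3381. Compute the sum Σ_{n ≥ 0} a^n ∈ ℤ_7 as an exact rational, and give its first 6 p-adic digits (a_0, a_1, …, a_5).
Σ a^n = 1/(1 − a) = -1/3380;  first 6 digits = (1, 0, 6, 2, 2, 1)

v_7(a) = 2 ≥ 1, so the series converges in ℤ_7 to 1/(1 − a) = 1/(1 − 3381) = -1/3380. Expand this rational in ℤ_7: compute digits iteratively via d_i = x_i mod 7, x_{i+1} = (x_i − d_i)/7. The first 6 digits are (1, 0, 6, 2, 2, 1).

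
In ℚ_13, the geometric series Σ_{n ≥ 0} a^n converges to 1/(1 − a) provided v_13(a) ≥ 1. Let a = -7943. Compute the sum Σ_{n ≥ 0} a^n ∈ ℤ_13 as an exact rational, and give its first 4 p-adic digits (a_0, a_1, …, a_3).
Σ a^n = 1/(1 − a) = 1/7944;  first 4 digits = (1, 0, 5, 9)

v_13(a) = 2 ≥ 1, so the series converges in ℤ_13 to 1/(1 − a) = 1/(1 − (-7943)) = 1/7944. Expand this rational in ℤ_13: compute digits iteratively via d_i = x_i mod 13, x_{i+1} = (x_i − d_i)/13. The first 4 digits are (1, 0, 5, 9).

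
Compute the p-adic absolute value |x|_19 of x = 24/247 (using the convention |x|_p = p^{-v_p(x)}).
|24/247|_19 = 19

Step 1 — compute v_19(x) by factoring powers of 19 out of the numerator and denominator: v_19(24/247) = -1. Step 2 — apply |x|_p = p^{-v_p(x)} = 19^{1} = 19.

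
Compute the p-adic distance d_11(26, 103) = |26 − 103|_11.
d_11(26, 103) = 1/11

Step 1 — x − y = 26 − 103 = -77. Step 2 — v_11(-77) = 1 (factor: -77 = −(11^1 · 7); the sign does not affect v_p). Step 3 — |x − y|_11 = 11^{-1} = 1/11.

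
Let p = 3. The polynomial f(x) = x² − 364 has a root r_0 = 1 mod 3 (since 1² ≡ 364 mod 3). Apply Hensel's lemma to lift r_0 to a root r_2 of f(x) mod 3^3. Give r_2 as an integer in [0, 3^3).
r_2 = 16 (mod 27)

Hensel's recurrence: r_{i+1} = r_i − f(r_i)·(f′(r_i))^{-1} mod 3^{i+2}, with f′(x) = 2x. Iterate:
  r_0 = 1 (mod 3)
  r_1 = 7 (mod 9)
  r_2 = 16 (mod 27)
Final: r_2 = 16, and one checks f(r_2) ≡ 0 mod 3^3.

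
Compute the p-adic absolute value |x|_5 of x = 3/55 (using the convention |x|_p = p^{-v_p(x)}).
|3/55|_5 = 5

Step 1 — compute v_5(x) by factoring powers of 5 out of the numerator and denominator: v_5(3/55) = -1. Step 2 — apply |x|_p = p^{-v_p(x)} = 5^{1} = 5.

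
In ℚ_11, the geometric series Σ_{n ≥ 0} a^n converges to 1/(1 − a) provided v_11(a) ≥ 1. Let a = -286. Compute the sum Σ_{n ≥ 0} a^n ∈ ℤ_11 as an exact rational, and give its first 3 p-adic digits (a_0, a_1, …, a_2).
Σ a^n = 1/(1 − a) = 1/287;  first 3 digits = (1, 7, 2)

v_11(a) = 1 ≥ 1, so the series converges in ℤ_11 to 1/(1 − a) = 1/(1 − (-286)) = 1/287. Expand this rational in ℤ_11: compute digits iteratively via d_i = x_i mod 11, x_{i+1} = (x_i − d_i)/11. The first 3 digits are (1, 7, 2).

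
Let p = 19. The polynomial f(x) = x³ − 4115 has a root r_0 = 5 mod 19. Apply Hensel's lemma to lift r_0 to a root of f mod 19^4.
r_3 = 123448 (mod 130321)

Hensel: r_{i+1} = r_i − f(r_i)/f′(r_i) mod 19^{i+2}, where f′(x) = 3x². Iterate:
  r_0 = 5 (mod 19)
  r_1 = 347 (mod 361)
  r_2 = 6845 (mod 6859)
  r_3 = 123448 (mod 130321)
Final: r = 123448 with f(r) ≡ 0 mod 19^4.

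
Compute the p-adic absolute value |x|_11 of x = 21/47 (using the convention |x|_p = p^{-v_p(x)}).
|21/47|_11 = 1

Step 1 — compute v_11(x) by factoring powers of 11 out of the numerator and denominator: v_11(21/47) = 0. Step 2 — apply |x|_p = p^{-v_p(x)} = 11^{0} = 1.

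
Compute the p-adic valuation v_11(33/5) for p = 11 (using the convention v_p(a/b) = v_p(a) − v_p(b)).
v_11(33/5) = 1

Factor powers of 11 from the numerator and denominator of the reduced fraction: 33 = 11^1 · 3 and 5 = 11^0 · 5. Apply v_p(a/b) = v_p(a) − v_p(b): v_11(33/5) = 1 − 0 = 1.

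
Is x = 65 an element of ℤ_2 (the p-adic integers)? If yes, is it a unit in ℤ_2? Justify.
x ∈ ℤ_2^× (unit); v_2(x) = 0

ℤ_2 = {x ∈ ℚ_2 : v_2(x) ≥ 0} and ℤ_2^× = {x ∈ ℤ_2 : v_2(x) = 0}. Here v_2(65) = v_2(num) − v_2(den) = 0; compare against these criteria.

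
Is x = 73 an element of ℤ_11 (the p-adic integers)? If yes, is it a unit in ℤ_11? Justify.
x ∈ ℤ_11^× (unit); v_11(x) = 0

ℤ_11 = {x ∈ ℚ_11 : v_11(x) ≥ 0} and ℤ_11^× = {x ∈ ℤ_11 : v_11(x) = 0}. Here v_11(73) = v_11(num) − v_11(den) = 0; compare against these criteria.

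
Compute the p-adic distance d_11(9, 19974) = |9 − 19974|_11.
d_11(9, 19974) = 1/1331

Step 1 — x − y = 9 − 19974 = -19965. Step 2 — v_11(-19965) = 3 (factor: -19965 = −(11^3 · 15); the sign does not affect v_p). Step 3 — |x − y|_11 = 11^{-3} = 1/1331.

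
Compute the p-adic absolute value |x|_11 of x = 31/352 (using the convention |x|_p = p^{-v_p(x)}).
|31/352|_11 = 11

Step 1 — compute v_11(x) by factoring powers of 11 out of the numerator and denominator: v_11(31/352) = -1. Step 2 — apply |x|_p = p^{-v_p(x)} = 11^{1} = 11.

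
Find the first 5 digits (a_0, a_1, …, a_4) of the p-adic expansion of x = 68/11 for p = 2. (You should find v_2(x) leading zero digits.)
(a_0, …, a_4) = (0, 0, 1, 1, 0)

v_2(68/11) = 2, so a_0 = ... = a_1 = 0. Factor out: x = 2^2 · u with u = 17/11 a unit in ℤ_2. Expand u iteratively via a_{v+i} = u_i mod 2, u_{i+1} = (u_i − a_{v+i})/2:
  u_0 = 17/11;  a_2 = 1;  u_1 = (u_0 − 1)/2 = 3/11
  u_1 = 3/11;  a_3 = 1;  u_2 = (u_1 − 1)/2 = -4/11
  u_2 = -4/11;  a_4 = 0;  u_3 = (u_2 − 0)/2 = -2/11
Digits: (0, 0, 1, 1, 0).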